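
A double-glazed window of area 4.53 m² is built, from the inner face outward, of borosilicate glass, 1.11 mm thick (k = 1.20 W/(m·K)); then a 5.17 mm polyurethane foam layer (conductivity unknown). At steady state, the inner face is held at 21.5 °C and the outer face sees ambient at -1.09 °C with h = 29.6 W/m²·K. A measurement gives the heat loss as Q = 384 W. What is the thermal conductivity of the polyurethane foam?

ΣR = ΔT/Q = |21.5 − -1.09|/384 = 0.05883 K/W
Known resistances:
  R_borosilicate glass = L/(kA) = 0.00111/(1.20·4.53) = 2.042×10^-4 K/W
  R_conv,out = 1/(hA) = 1/(29.6·4.53) = 0.007458 K/W
R_polyurethane foam = ΣR − ΣR_known = 0.05883 − 0.007662 = 0.05117 K/W
L/(kA) = 0.05117 ⇒ k = 0.00517/(0.05117·4.53) = 0.0223 W/m·K

k = 0.0223 W/m·K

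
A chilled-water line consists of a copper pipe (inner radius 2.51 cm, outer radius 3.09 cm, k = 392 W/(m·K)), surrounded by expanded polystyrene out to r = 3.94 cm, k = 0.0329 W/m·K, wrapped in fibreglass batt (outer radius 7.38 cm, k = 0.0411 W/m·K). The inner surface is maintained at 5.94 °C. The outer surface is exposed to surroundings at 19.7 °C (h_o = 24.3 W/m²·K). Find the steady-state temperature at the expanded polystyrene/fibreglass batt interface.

T = 10.3 °C

Series thermal resistances, inner to outer:
  R'_copper = ln(0.0309/0.0251)/(2πk) = 0.2079/(2π·392) = 8.440×10^-5 m·K/W
  R'_expanded polystyrene = ln(0.0394/0.0309)/(2πk) = 0.2430/(2π·0.0329) = 1.176 m·K/W
  R'_fibreglass batt = ln(0.0738/0.0394)/(2πk) = 0.6276/(2π·0.0411) = 2.430 m·K/W
  R'_conv,out = 1/(2πr h) = 1/(2π·0.0738·24.3) = 0.08875 m·K/W
ΣR = 8.440×10^-5 + 1.176 + 2.430 + 0.08875 = 3.695 m·K/W
Q' = ΔT/ΣR = (5.94 °C − 19.7 °C)/3.695 = -3.724 W/m
From the inner boundary to the expanded polystyrene/fibreglass batt interface, ΣR_partial = 1.176 m·K/W.
T_interface = T_in − Q'·ΣR_partial = 5.94 °C − (-3.724)(1.176) = 10.3 °C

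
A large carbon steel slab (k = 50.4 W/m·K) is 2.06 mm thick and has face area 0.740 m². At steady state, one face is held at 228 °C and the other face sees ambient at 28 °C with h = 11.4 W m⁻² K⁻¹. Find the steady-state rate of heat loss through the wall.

Q = 1690 W

Series thermal resistances, inner to outer:
  R_carbon steel = L/(kA) = 0.00206/(50.4·0.740) = 5.523×10^-5 K/W
  R_conv,out = 1/(hA) = 1/(11.4·0.740) = 0.1185 K/W
ΣR = 5.523×10^-5 + 0.1185 = 0.1186 K/W
Q = ΔT/ΣR = (228 °C − 28 °C)/0.1186 = 1690 W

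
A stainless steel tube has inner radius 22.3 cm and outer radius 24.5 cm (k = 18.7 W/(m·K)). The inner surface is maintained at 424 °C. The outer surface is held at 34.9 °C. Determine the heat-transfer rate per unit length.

Q' = 2πk·ΔT/ln(r₂/r₁) = 2π × 18.7 × 389.1 / ln(0.245/0.223) = 4.86×10^5 W/m

Q' = 486 kW/m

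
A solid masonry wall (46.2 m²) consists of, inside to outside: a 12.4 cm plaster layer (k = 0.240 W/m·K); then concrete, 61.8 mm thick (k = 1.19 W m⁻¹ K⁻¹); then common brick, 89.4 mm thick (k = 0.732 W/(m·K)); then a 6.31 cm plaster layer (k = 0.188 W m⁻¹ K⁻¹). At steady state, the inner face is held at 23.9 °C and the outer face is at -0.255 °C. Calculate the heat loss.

Q = 1090 W

Treat each layer as a resistance in series:
  R_plaster = L/(kA) = 0.124/(0.240·46.2) = 0.01118 K/W
  R_concrete = L/(kA) = 0.0618/(1.19·46.2) = 0.001124 K/W
  R_common brick = L/(kA) = 0.0894/(0.732·46.2) = 0.002644 K/W
  R_plaster = L/(kA) = 0.0631/(0.188·46.2) = 0.007265 K/W
ΣR = 0.01118 + 0.001124 + 0.002644 + 0.007265 = 0.02221 K/W
Q = ΔT/ΣR = (23.9 °C − -0.255 °C)/0.02221 = 1090 W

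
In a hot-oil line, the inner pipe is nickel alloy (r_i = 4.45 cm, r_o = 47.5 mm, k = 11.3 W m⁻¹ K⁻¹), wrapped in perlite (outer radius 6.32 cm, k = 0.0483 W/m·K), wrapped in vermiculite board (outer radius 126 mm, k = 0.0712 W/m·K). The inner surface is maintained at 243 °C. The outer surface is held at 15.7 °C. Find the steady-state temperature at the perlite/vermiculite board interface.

Treat each layer as a resistance in series:
  R'_nickel alloy = ln(0.0475/0.0445)/(2πk) = 0.06524/(2π·11.3) = 9.189×10^-4 m·K/W
  R'_perlite = ln(0.0632/0.0475)/(2πk) = 0.2856/(2π·0.0483) = 0.9410 m·K/W
  R'_vermiculite board = ln(0.126/0.0632)/(2πk) = 0.6900/(2π·0.0712) = 1.542 m·K/W
ΣR = 9.189×10^-4 + 0.9410 + 1.542 = 2.484 m·K/W
Q' = ΔT/ΣR = (243 °C − 15.7 °C)/2.484 = 91.51 W/m
From the inner boundary to the perlite/vermiculite board interface, ΣR_partial = 0.9419 m·K/W.
T_interface = T_in − Q'·ΣR_partial = 243 °C − (91.51)(0.9419) = 157 °C

T = 157 °C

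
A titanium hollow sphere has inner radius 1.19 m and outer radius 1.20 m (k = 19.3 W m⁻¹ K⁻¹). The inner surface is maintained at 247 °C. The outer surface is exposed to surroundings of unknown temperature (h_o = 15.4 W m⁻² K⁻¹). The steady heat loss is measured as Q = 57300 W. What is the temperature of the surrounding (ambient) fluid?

T_out = 39.7 °C

Series resistances:
  R_titanium = (1/1.19 − 1/1.20)/(4πk) = 0.007003/(4π·19.3) = 2.887×10^-5 K/W
  R_conv,out = 1/(4πr²h) = 1/(4π·1.20²·15.4) = 0.003588 K/W
ΣR = 0.003617 K/W
ΔT = Q·ΣR = 57300 × 0.003617 = 207.3 K
Heat flows outward, so T_out = T_in − ΔT = 247 − 207.3 = 39.7 °C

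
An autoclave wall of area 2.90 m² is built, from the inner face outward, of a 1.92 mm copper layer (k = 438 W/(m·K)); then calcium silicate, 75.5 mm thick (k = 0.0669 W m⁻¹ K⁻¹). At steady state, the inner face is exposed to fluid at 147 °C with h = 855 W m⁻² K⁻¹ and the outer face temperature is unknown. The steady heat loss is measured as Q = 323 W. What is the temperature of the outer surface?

Series resistances:
  R_conv,in = 1/(hA) = 1/(855·2.90) = 4.033×10^-4 K/W
  R_copper = L/(kA) = 0.00192/(438·2.90) = 1.512×10^-6 K/W
  R_calcium silicate = L/(kA) = 0.0755/(0.0669·2.90) = 0.3892 K/W
ΣR = 0.3896 K/W
ΔT = Q·ΣR = 323 × 0.3896 = 125.8 K
Heat flows outward, so T_out = T_in − ΔT = 147 − 125.8 = 21.2 °C

T_out = 21.2 °C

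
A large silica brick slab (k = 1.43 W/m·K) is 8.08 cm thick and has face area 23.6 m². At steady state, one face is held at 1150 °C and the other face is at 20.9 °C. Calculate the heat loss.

Q = 4.72×10^5 W

Q = kA·ΔT/L = 1.43 × 23.6 × |1150 °C − 20.9 °C| / 0.0808 = 4.72×10^5 W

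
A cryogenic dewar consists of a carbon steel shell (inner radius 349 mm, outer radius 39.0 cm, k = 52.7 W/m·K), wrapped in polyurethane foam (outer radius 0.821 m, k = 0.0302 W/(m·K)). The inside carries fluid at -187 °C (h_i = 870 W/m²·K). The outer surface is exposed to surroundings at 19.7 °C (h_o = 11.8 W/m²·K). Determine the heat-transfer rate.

Q = 58.1 W

Series thermal resistances, inner to outer:
  R_conv,in = 1/(4πr²h) = 1/(4π·0.349²·870) = 7.510×10^-4 K/W
  R_carbon steel = (1/0.349 − 1/0.390)/(4πk) = 0.3012/(4π·52.7) = 4.549×10^-4 K/W
  R_polyurethane foam = (1/0.390 − 1/0.821)/(4πk) = 1.346/(4π·0.0302) = 3.547 K/W
  R_conv,out = 1/(4πr²h) = 1/(4π·0.821²·11.8) = 0.01001 K/W
ΣR = 7.510×10^-4 + 4.549×10^-4 + 3.547 + 0.01001 = 3.558 K/W
Q = ΔT/ΣR = (-187 °C − 19.7 °C)/3.558 = -58.1 W
(Negative Q ⇒ heat flows inward; heat gain = 58.1 W.)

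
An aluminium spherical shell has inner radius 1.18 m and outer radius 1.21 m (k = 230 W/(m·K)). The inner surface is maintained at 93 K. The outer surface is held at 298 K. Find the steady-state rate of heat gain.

Q = 28200 kW

Q = 4πk·ΔT/(1/r₁ − 1/r₂) = 4π × 230 × 205 / (1/1.18 − 1/1.21) = 2.82×10^7 W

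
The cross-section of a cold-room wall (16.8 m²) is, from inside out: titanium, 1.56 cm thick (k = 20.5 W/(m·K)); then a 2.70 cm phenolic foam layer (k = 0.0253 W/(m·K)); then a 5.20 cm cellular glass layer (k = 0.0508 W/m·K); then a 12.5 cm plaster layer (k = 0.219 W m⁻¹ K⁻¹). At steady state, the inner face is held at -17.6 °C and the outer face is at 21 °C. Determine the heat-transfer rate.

Treat each layer as a resistance in series:
  R_titanium = L/(kA) = 0.0156/(20.5·16.8) = 4.530×10^-5 K/W
  R_phenolic foam = L/(kA) = 0.0270/(0.0253·16.8) = 0.06352 K/W
  R_cellular glass = L/(kA) = 0.0520/(0.0508·16.8) = 0.06093 K/W
  R_plaster = L/(kA) = 0.125/(0.219·16.8) = 0.03397 K/W
ΣR = 4.530×10^-5 + 0.06352 + 0.06093 + 0.03397 = 0.1585 K/W
Q = ΔT/ΣR = (-17.6 °C − 21 °C)/0.1585 = -244 W
(Negative Q ⇒ heat flows inward; heat gain = 244 W.)

Q = 244 W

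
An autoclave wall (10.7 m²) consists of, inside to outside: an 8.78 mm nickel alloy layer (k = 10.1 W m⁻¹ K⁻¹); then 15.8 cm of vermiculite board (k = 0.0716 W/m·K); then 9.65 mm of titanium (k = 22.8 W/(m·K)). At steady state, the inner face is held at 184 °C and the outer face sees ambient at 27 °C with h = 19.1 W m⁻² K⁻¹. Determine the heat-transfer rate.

Q = 743 W

Treat each layer as a resistance in series:
  R_nickel alloy = L/(kA) = 0.00878/(10.1·10.7) = 8.124×10^-5 K/W
  R_vermiculite board = L/(kA) = 0.158/(0.0716·10.7) = 0.2062 K/W
  R_titanium = L/(kA) = 0.00965/(22.8·10.7) = 3.956×10^-5 K/W
  R_conv,out = 1/(hA) = 1/(19.1·10.7) = 0.004893 K/W
ΣR = 8.124×10^-5 + 0.2062 + 3.956×10^-5 + 0.004893 = 0.2112 K/W
Q = ΔT/ΣR = (184 °C − 27 °C)/0.2112 = 743 W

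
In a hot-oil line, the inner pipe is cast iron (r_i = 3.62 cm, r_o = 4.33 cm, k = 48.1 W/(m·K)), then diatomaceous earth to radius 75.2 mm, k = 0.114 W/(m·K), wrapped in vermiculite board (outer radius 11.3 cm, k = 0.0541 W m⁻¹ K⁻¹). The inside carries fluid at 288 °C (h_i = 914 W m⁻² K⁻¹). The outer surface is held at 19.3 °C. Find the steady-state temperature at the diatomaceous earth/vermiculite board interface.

Series thermal resistances, inner to outer:
  R'_conv,in = 1/(2πr h) = 1/(2π·0.0362·914) = 0.004810 m·K/W
  R'_cast iron = ln(0.0433/0.0362)/(2πk) = 0.1791/(2π·48.1) = 5.926×10^-4 m·K/W
  R'_diatomaceous earth = ln(0.0752/0.0433)/(2πk) = 0.5520/(2π·0.114) = 0.7706 m·K/W
  R'_vermiculite board = ln(0.113/0.0752)/(2πk) = 0.4072/(2π·0.0541) = 1.198 m·K/W
ΣR = 0.004810 + 5.926×10^-4 + 0.7706 + 1.198 = 1.974 m·K/W
Q' = ΔT/ΣR = (288 °C − 19.3 °C)/1.974 = 136.1 W/m
From the inner boundary to the diatomaceous earth/vermiculite board interface, ΣR_partial = 0.7760 m·K/W.
T_interface = T_in − Q'·ΣR_partial = 288 °C − (136.1)(0.7760) = 182 °C

T = 182 °C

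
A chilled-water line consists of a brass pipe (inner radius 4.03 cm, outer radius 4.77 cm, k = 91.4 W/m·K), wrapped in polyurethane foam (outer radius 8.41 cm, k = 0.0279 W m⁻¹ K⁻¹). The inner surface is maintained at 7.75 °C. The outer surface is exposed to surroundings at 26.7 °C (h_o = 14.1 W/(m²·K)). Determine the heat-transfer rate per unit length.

Series thermal resistances, inner to outer:
  R'_brass = ln(0.0477/0.0403)/(2πk) = 0.1686/(2π·91.4) = 2.935×10^-4 m·K/W
  R'_polyurethane foam = ln(0.0841/0.0477)/(2πk) = 0.5671/(2π·0.0279) = 3.235 m·K/W
  R'_conv,out = 1/(2πr h) = 1/(2π·0.0841·14.1) = 0.1342 m·K/W
ΣR = 2.935×10^-4 + 3.235 + 0.1342 = 3.369 m·K/W
Q' = ΔT/ΣR = (7.75 °C − 26.7 °C)/3.369 = -5.62 W/m
(Negative Q' ⇒ heat flows inward; heat gain = 5.62 W/m.)

Q' = 5.62 W/m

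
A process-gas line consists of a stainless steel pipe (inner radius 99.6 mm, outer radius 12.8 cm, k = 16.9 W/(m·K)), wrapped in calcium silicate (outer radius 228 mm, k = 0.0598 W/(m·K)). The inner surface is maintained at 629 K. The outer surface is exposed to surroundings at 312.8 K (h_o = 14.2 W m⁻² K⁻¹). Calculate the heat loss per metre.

Treat each layer as a resistance in series:
  R'_stainless steel = ln(0.128/0.0996)/(2πk) = 0.2509/(2π·16.9) = 0.002363 m·K/W
  R'_calcium silicate = ln(0.228/0.128)/(2πk) = 0.5773/(2π·0.0598) = 1.536 m·K/W
  R'_conv,out = 1/(2πr h) = 1/(2π·0.228·14.2) = 0.04916 m·K/W
ΣR = 0.002363 + 1.536 + 0.04916 = 1.588 m·K/W
Q' = ΔT/ΣR = (629 K − 312.8 K)/1.588 = 199 W/m

Q' = 199 W/m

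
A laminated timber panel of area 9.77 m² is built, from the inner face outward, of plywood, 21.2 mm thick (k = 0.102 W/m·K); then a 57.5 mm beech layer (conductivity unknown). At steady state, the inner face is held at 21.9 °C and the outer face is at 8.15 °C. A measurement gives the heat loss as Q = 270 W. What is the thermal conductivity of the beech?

ΣR = ΔT/Q = |21.9 − 8.15|/270 = 0.05093 K/W
Known resistances:
  R_plywood = L/(kA) = 0.0212/(0.102·9.77) = 0.02127 K/W
R_beech = ΣR − ΣR_known = 0.05093 − 0.02127 = 0.02966 K/W
L/(kA) = 0.02966 ⇒ k = 0.0575/(0.02966·9.77) = 0.198 W/m·K

k = 0.198 W/m·K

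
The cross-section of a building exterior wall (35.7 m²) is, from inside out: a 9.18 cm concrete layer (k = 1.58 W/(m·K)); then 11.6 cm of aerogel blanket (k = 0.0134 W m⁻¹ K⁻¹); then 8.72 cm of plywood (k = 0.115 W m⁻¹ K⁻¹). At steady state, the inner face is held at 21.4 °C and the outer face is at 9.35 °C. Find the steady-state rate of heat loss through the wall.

Series thermal resistances, inner to outer:
  R_concrete = L/(kA) = 0.0918/(1.58·35.7) = 0.001627 K/W
  R_aerogel blanket = L/(kA) = 0.116/(0.0134·35.7) = 0.2425 K/W
  R_plywood = L/(kA) = 0.0872/(0.115·35.7) = 0.02124 K/W
ΣR = 0.001627 + 0.2425 + 0.02124 = 0.2654 K/W
Q = ΔT/ΣR = (21.4 °C − 9.35 °C)/0.2654 = 45.4 W

Q = 45.4 W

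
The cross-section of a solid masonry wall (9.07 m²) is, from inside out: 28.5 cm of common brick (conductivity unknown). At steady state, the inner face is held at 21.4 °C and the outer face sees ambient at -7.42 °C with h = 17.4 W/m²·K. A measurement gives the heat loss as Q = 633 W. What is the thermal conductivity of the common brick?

ΣR = ΔT/Q = |21.4 − -7.42|/633 = 0.04553 K/W
Known resistances:
  R_conv,out = 1/(hA) = 1/(17.4·9.07) = 0.006336 K/W
R_common brick = ΣR − ΣR_known = 0.04553 − 0.006336 = 0.03919 K/W
L/(kA) = 0.03919 ⇒ k = 0.285/(0.03919·9.07) = 0.802 W/m·K

k = 0.802 W/m·K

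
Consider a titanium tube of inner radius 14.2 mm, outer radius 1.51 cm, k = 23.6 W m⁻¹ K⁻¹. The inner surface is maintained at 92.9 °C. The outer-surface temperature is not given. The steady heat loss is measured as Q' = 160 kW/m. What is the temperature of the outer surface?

Sum the resistances:
  R'_titanium = ln(0.0151/0.0142)/(2πk) = 0.06145/(2π·23.6) = 4.144×10^-4 m·K/W
ΣR = 4.144×10^-4 m·K/W
ΔT = Q'·ΣR = 1.60×10^5 × 4.144×10^-4 = 66.30 K
Heat flows outward, so T_out = T_in − ΔT = 92.9 − 66.30 = 26.6 °C

T_out = 26.6 °C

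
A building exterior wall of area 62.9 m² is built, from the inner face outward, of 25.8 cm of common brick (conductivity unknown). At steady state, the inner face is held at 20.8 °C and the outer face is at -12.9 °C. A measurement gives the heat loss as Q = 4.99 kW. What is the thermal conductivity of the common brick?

k = 0.607 W/m·K

ΣR = ΔT/Q = |20.8 − -12.9|/4990 = 0.006754 K/W
L/(kA) = 0.006754 ⇒ k = 0.258/(0.006754·62.9) = 0.607 W/m·K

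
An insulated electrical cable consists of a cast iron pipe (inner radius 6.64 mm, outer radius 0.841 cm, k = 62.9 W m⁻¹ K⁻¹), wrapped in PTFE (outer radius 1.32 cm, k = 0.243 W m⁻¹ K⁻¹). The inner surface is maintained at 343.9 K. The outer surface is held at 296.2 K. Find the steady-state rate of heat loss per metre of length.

Series thermal resistances, inner to outer:
  R'_cast iron = ln(0.00841/0.00664)/(2πk) = 0.2363/(2π·62.9) = 5.979×10^-4 m·K/W
  R'_PTFE = ln(0.0132/0.00841)/(2πk) = 0.4508/(2π·0.243) = 0.2953 m·K/W
ΣR = 5.979×10^-4 + 0.2953 = 0.2959 m·K/W
Q' = ΔT/ΣR = (343.9 K − 296.2 K)/0.2959 = 161 W/m

Q' = 161 W/m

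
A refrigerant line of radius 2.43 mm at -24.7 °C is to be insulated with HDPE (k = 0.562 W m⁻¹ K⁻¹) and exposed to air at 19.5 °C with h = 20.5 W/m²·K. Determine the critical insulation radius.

For a cylinder, r_cr = k_ins/h = 0.562/20.5 = 0.0274 m = 2.74 cm

r_cr = 2.74 cm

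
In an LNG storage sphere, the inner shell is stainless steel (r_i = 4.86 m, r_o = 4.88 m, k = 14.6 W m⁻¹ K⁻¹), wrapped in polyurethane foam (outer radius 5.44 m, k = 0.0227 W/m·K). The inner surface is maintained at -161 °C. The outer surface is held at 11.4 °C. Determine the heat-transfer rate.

Q = 2.33 kW

Resistance network (inner→outer):
  R_stainless steel = (1/4.86 − 1/4.88)/(4πk) = 8.433×10^-4/(4π·14.6) = 4.596×10^-6 K/W
  R_polyurethane foam = (1/4.88 − 1/5.44)/(4πk) = 0.02109/(4π·0.0227) = 0.07395 K/W
ΣR = 4.596×10^-6 + 0.07395 = 0.07395 K/W
Q = ΔT/ΣR = (-161 °C − 11.4 °C)/0.07395 = -2330 W
(Negative Q ⇒ heat flows inward; heat gain = 2330 W.)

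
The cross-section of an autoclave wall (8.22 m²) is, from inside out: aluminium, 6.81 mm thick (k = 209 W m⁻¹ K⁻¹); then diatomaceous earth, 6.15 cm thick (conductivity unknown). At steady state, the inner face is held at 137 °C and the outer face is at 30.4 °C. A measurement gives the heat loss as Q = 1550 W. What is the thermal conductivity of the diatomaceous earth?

ΣR = ΔT/Q = |137 − 30.4|/1550 = 0.06877 K/W
Known resistances:
  R_aluminium = L/(kA) = 0.00681/(209·8.22) = 3.964×10^-6 K/W
R_diatomaceous earth = ΣR − ΣR_known = 0.06877 − 3.964×10^-6 = 0.06877 K/W
L/(kA) = 0.06877 ⇒ k = 0.0615/(0.06877·8.22) = 0.109 W/m·K

k = 0.109 W/m·K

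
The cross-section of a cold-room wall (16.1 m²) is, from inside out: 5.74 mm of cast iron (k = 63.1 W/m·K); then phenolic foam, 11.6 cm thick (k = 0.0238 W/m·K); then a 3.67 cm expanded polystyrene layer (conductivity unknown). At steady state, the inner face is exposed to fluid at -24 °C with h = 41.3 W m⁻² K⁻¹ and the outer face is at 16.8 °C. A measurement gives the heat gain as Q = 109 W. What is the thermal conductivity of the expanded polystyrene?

ΣR = ΔT/Q = |-24 − 16.8|/109 = 0.3743 K/W
Known resistances:
  R_conv,in = 1/(hA) = 1/(41.3·16.1) = 0.001504 K/W
  R_cast iron = L/(kA) = 0.00574/(63.1·16.1) = 5.650×10^-6 K/W
  R_phenolic foam = L/(kA) = 0.116/(0.0238·16.1) = 0.3027 K/W
R_expanded polystyrene = ΣR − ΣR_known = 0.3743 − 0.3042 = 0.07010 K/W
L/(kA) = 0.07010 ⇒ k = 0.0367/(0.07010·16.1) = 0.0325 W/m·K

k = 0.0325 W/m·K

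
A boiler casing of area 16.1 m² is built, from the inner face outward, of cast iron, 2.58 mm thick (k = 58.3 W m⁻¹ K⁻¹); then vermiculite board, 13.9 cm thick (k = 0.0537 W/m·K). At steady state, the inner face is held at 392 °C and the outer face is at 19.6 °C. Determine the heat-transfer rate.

Q = 2.32 kW

Treat each layer as a resistance in series:
  R_cast iron = L/(kA) = 0.00258/(58.3·16.1) = 2.749×10^-6 K/W
  R_vermiculite board = L/(kA) = 0.139/(0.0537·16.1) = 0.1608 K/W
ΣR = 2.749×10^-6 + 0.1608 = 0.1608 K/W
Q = ΔT/ΣR = (392 °C − 19.6 °C)/0.1608 = 2320 W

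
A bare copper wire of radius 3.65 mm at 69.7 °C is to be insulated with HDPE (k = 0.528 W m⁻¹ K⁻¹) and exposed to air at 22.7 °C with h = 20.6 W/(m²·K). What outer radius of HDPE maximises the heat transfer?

r_cr = 2.56 cm

For a cylinder, r_cr = k_ins/h = 0.528/20.6 = 0.0256 m = 2.56 cm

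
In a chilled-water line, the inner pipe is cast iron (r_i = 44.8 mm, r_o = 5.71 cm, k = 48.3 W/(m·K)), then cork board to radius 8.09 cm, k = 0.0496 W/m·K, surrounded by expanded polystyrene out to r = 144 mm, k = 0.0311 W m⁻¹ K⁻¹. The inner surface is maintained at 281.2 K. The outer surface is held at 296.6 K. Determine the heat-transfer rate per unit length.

Q' = 3.78 W/m

Series thermal resistances, inner to outer:
  R'_cast iron = ln(0.0571/0.0448)/(2πk) = 0.2426/(2π·48.3) = 7.994×10^-4 m·K/W
  R'_cork board = ln(0.0809/0.0571)/(2πk) = 0.3484/(2π·0.0496) = 1.118 m·K/W
  R'_expanded polystyrene = ln(0.144/0.0809)/(2πk) = 0.5766/(2π·0.0311) = 2.951 m·K/W
ΣR = 7.994×10^-4 + 1.118 + 2.951 = 4.070 m·K/W
Q' = ΔT/ΣR = (281.2 K − 296.6 K)/4.070 = -3.78 W/m
(Negative Q' ⇒ heat flows inward; heat gain = 3.78 W/m.)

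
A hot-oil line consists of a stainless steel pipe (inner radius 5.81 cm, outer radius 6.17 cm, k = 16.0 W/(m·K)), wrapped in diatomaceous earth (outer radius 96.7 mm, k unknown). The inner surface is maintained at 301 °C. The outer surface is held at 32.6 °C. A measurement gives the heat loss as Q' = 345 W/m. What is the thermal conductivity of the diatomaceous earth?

ΣR = ΔT/Q' = |301 − 32.6|/345 = 0.7780 m·K/W
Known resistances:
  R'_stainless steel = ln(0.0617/0.0581)/(2πk) = 0.06012/(2π·16.0) = 5.980×10^-4 m·K/W
R_diatomaceous earth = ΣR − ΣR_known = 0.7780 − 5.980×10^-4 = 0.7774 m·K/W
ln(r₂/r₁)/(2πk) = 0.7774 ⇒ k = 0.4493/(2π·0.7774) = 0.0920 W/m·K

k = 0.0920 W/m·K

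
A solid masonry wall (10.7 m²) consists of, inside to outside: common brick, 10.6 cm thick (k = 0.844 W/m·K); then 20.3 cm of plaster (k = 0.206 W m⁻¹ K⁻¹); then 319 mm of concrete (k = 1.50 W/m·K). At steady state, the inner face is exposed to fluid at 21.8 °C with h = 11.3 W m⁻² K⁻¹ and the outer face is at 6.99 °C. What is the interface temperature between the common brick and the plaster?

Series thermal resistances, inner to outer:
  R_conv,in = 1/(hA) = 1/(11.3·10.7) = 0.008271 K/W
  R_common brick = L/(kA) = 0.106/(0.844·10.7) = 0.01174 K/W
  R_plaster = L/(kA) = 0.203/(0.206·10.7) = 0.09210 K/W
  R_concrete = L/(kA) = 0.319/(1.50·10.7) = 0.01988 K/W
ΣR = 0.008271 + 0.01174 + 0.09210 + 0.01988 = 0.1320 K/W
Q = ΔT/ΣR = (21.8 °C − 6.99 °C)/0.1320 = 112.2 W
From the inner boundary to the common brick/plaster interface, ΣR_partial = 0.02001 K/W.
T_interface = T_in − Q·ΣR_partial = 21.8 °C − (112.2)(0.02001) = 19.6 °C

T = 19.6 °C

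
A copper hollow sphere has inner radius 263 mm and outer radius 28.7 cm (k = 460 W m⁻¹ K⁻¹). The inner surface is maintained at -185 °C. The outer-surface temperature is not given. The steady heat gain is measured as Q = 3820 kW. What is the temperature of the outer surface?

T_out = 25.1 °C

Sum the resistances:
  R_copper = (1/0.263 − 1/0.287)/(4πk) = 0.3180/(4π·460) = 5.501×10^-5 K/W
ΣR = 5.501×10^-5 K/W
ΔT = Q·ΣR = 3.82×10^6 × 5.501×10^-5 = 210.1 K
Heat flows inward, so T_out = T_in + ΔT = -185 + 210.1 = 25.1 °C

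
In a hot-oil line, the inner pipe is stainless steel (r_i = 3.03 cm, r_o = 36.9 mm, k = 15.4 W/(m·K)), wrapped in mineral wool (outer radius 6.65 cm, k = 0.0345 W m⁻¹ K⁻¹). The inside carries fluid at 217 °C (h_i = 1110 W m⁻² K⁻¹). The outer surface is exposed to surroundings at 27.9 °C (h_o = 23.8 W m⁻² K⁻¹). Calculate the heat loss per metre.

Q' = 67.0 W/m

Series thermal resistances, inner to outer:
  R'_conv,in = 1/(2πr h) = 1/(2π·0.0303·1110) = 0.004732 m·K/W
  R'_stainless steel = ln(0.0369/0.0303)/(2πk) = 0.1971/(2π·15.4) = 0.002037 m·K/W
  R'_mineral wool = ln(0.0665/0.0369)/(2πk) = 0.5890/(2π·0.0345) = 2.717 m·K/W
  R'_conv,out = 1/(2πr h) = 1/(2π·0.0665·23.8) = 0.1006 m·K/W
ΣR = 0.004732 + 0.002037 + 2.717 + 0.1006 = 2.824 m·K/W
Q' = ΔT/ΣR = (217 °C − 27.9 °C)/2.824 = 67.0 W/m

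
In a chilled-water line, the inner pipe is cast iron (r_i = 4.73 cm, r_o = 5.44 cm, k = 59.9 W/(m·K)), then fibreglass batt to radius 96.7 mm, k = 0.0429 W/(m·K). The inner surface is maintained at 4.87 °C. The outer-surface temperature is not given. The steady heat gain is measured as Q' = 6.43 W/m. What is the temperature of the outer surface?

T_out = 18.6 °C

Series resistances:
  R'_cast iron = ln(0.0544/0.0473)/(2πk) = 0.1399/(2π·59.9) = 3.716×10^-4 m·K/W
  R'_fibreglass batt = ln(0.0967/0.0544)/(2πk) = 0.5752/(2π·0.0429) = 2.134 m·K/W
ΣR = 2.134 m·K/W
ΔT = Q'·ΣR = 6.43 × 2.134 = 13.72 K
Heat flows inward, so T_out = T_in + ΔT = 4.87 + 13.72 = 18.6 °C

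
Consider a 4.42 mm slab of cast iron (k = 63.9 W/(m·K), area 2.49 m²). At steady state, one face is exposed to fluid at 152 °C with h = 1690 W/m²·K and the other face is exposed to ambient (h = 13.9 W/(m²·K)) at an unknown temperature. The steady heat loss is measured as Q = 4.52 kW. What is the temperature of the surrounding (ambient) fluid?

T_out = 20.2 °C

Sum the resistances:
  R_conv,in = 1/(hA) = 1/(1690·2.49) = 2.376×10^-4 K/W
  R_cast iron = L/(kA) = 0.00442/(63.9·2.49) = 2.778×10^-5 K/W
  R_conv,out = 1/(hA) = 1/(13.9·2.49) = 0.02889 K/W
ΣR = 0.02916 K/W
ΔT = Q·ΣR = 4520 × 0.02916 = 131.8 K
Heat flows outward, so T_out = T_in − ΔT = 152 − 131.8 = 20.2 °C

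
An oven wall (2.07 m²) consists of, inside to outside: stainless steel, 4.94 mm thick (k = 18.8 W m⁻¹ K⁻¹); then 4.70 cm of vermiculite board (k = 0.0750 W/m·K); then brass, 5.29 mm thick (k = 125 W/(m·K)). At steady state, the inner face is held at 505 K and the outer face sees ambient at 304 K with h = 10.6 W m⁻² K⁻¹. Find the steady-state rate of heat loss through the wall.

Treat each layer as a resistance in series:
  R_stainless steel = L/(kA) = 0.00494/(18.8·2.07) = 1.269×10^-4 K/W
  R_vermiculite board = L/(kA) = 0.0470/(0.0750·2.07) = 0.3027 K/W
  R_brass = L/(kA) = 0.00529/(125·2.07) = 2.044×10^-5 K/W
  R_conv,out = 1/(hA) = 1/(10.6·2.07) = 0.04557 K/W
ΣR = 1.269×10^-4 + 0.3027 + 2.044×10^-5 + 0.04557 = 0.3484 K/W
Q = ΔT/ΣR = (505 K − 304 K)/0.3484 = 577 W

Q = 577 W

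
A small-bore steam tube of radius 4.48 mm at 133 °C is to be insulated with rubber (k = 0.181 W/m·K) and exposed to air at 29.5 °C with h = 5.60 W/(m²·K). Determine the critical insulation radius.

r_cr = 3.23 cm

For a cylinder, r_cr = k_ins/h = 0.181/5.60 = 0.0323 m = 3.23 cm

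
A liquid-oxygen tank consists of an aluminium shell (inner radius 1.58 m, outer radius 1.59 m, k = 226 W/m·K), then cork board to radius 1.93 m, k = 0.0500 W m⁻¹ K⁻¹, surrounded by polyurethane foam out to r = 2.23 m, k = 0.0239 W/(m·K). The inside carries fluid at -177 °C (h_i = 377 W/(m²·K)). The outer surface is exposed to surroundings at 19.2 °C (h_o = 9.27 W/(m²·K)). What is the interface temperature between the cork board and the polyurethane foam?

T = -92.6 °C

Treat each layer as a resistance in series:
  R_conv,in = 1/(4πr²h) = 1/(4π·1.58²·377) = 8.455×10^-5 K/W
  R_aluminium = (1/1.58 − 1/1.59)/(4πk) = 0.003981/(4π·226) = 1.402×10^-6 K/W
  R_cork board = (1/1.59 − 1/1.93)/(4πk) = 0.1108/(4π·0.0500) = 0.1763 K/W
  R_polyurethane foam = (1/1.93 − 1/2.23)/(4πk) = 0.06970/(4π·0.0239) = 0.2321 K/W
  R_conv,out = 1/(4πr²h) = 1/(4π·2.23²·9.27) = 0.001726 K/W
ΣR = 8.455×10^-5 + 1.402×10^-6 + 0.1763 + 0.2321 + 0.001726 = 0.4102 K/W
Q = ΔT/ΣR = (-177 °C − 19.2 °C)/0.4102 = -478.3 W
From the inner boundary to the cork board/polyurethane foam interface, ΣR_partial = 0.1764 K/W.
T_interface = T_in − Q·ΣR_partial = -177 °C − (-478.3)(0.1764) = -92.6 °C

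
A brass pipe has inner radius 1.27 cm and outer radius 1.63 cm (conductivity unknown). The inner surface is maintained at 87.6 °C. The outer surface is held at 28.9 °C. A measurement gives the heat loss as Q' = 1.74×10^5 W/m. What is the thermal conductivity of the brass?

k = 118 W/m·K

ΣR = ΔT/Q' = |87.6 − 28.9|/1.74×10^5 = 3.374×10^-4 m·K/W
ln(r₂/r₁)/(2πk) = 3.374×10^-4 ⇒ k = 0.2496/(2π·3.374×10^-4) = 118 W/m·K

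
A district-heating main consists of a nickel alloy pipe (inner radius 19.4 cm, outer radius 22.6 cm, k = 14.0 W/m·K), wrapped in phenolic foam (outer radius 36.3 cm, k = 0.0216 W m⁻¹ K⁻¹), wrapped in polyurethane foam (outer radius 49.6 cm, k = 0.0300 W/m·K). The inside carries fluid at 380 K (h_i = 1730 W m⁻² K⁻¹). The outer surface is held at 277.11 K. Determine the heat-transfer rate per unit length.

Q' = 20.0 W/m

Series thermal resistances, inner to outer:
  R'_conv,in = 1/(2πr h) = 1/(2π·0.194·1730) = 4.742×10^-4 m·K/W
  R'_nickel alloy = ln(0.226/0.194)/(2πk) = 0.1527/(2π·14.0) = 0.001736 m·K/W
  R'_phenolic foam = ln(0.363/0.226)/(2πk) = 0.4739/(2π·0.0216) = 3.492 m·K/W
  R'_polyurethane foam = ln(0.496/0.363)/(2πk) = 0.3122/(2π·0.0300) = 1.656 m·K/W
ΣR = 4.742×10^-4 + 0.001736 + 3.492 + 1.656 = 5.150 m·K/W
Q' = ΔT/ΣR = (380 K − 277.11 K)/5.150 = 20.0 W/m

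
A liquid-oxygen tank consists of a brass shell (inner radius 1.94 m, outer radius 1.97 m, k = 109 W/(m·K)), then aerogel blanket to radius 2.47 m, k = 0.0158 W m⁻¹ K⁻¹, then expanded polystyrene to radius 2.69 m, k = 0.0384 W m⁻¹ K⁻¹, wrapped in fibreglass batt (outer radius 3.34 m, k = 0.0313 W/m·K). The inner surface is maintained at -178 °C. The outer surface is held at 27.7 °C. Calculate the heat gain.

Series thermal resistances, inner to outer:
  R_brass = (1/1.94 − 1/1.97)/(4πk) = 0.007850/(4π·109) = 5.731×10^-6 K/W
  R_aerogel blanket = (1/1.97 − 1/2.47)/(4πk) = 0.1028/(4π·0.0158) = 0.5175 K/W
  R_expanded polystyrene = (1/2.47 − 1/2.69)/(4πk) = 0.03311/(4π·0.0384) = 0.06862 K/W
  R_fibreglass batt = (1/2.69 − 1/3.34)/(4πk) = 0.07235/(4π·0.0313) = 0.1839 K/W
ΣR = 5.731×10^-6 + 0.5175 + 0.06862 + 0.1839 = 0.7700 K/W
Q = ΔT/ΣR = (-178 °C − 27.7 °C)/0.7700 = -267 W
(Negative Q ⇒ heat flows inward; heat gain = 267 W.)

Q = 267 W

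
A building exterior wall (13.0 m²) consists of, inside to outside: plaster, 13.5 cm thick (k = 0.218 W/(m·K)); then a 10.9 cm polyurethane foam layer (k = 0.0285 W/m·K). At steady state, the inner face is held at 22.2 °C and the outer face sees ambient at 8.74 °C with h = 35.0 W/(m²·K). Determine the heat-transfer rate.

Q = 39.1 W

Treat each layer as a resistance in series:
  R_plaster = L/(kA) = 0.135/(0.218·13.0) = 0.04764 K/W
  R_polyurethane foam = L/(kA) = 0.109/(0.0285·13.0) = 0.2942 K/W
  R_conv,out = 1/(hA) = 1/(35.0·13.0) = 0.002198 K/W
ΣR = 0.04764 + 0.2942 + 0.002198 = 0.3440 K/W
Q = ΔT/ΣR = (22.2 °C − 8.74 °C)/0.3440 = 39.1 W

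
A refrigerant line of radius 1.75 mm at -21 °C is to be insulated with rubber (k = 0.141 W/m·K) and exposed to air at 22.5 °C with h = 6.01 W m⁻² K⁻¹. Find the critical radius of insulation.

r_cr = 2.35 cm

For a cylinder, r_cr = k_ins/h = 0.141/6.01 = 0.0235 m = 2.35 cm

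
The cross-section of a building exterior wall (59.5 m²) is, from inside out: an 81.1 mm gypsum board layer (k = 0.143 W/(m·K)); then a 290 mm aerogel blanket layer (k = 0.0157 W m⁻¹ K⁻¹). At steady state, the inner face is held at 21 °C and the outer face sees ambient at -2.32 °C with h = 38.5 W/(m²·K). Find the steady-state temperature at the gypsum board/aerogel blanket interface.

T = 20.3 °C

Resistance network (inner→outer):
  R_gypsum board = L/(kA) = 0.0811/(0.143·59.5) = 0.009532 K/W
  R_aerogel blanket = L/(kA) = 0.290/(0.0157·59.5) = 0.3104 K/W
  R_conv,out = 1/(hA) = 1/(38.5·59.5) = 4.365×10^-4 K/W
ΣR = 0.009532 + 0.3104 + 4.365×10^-4 = 0.3204 K/W
Q = ΔT/ΣR = (21 °C − -2.32 °C)/0.3204 = 72.78 W
From the inner boundary to the gypsum board/aerogel blanket interface, ΣR_partial = 0.009532 K/W.
T_interface = T_in − Q·ΣR_partial = 21 °C − (72.78)(0.009532) = 20.3 °C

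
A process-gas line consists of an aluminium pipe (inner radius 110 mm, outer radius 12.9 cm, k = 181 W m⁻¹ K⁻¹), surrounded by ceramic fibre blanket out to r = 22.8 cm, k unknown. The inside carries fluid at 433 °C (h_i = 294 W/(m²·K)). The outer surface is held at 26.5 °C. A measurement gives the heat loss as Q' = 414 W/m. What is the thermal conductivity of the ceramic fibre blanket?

ΣR = ΔT/Q' = |433 − 26.5|/414 = 0.9819 m·K/W
Known resistances:
  R'_conv,in = 1/(2πr h) = 1/(2π·0.110·294) = 0.004921 m·K/W
  R'_aluminium = ln(0.129/0.110)/(2πk) = 0.1593/(2π·181) = 1.401×10^-4 m·K/W
R_ceramic fibre blanket = ΣR − ΣR_known = 0.9819 − 0.005061 = 0.9768 m·K/W
ln(r₂/r₁)/(2πk) = 0.9768 ⇒ k = 0.5695/(2π·0.9768) = 0.0928 W/m·K

k = 0.0928 W/m·K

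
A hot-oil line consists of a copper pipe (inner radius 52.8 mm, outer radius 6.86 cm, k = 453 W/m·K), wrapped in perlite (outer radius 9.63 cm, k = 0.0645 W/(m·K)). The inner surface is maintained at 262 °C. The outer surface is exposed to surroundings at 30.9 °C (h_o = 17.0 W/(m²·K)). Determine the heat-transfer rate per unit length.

Resistance network (inner→outer):
  R'_copper = ln(0.0686/0.0528)/(2πk) = 0.2618/(2π·453) = 9.197×10^-5 m·K/W
  R'_perlite = ln(0.0963/0.0686)/(2πk) = 0.3392/(2π·0.0645) = 0.8369 m·K/W
  R'_conv,out = 1/(2πr h) = 1/(2π·0.0963·17.0) = 0.09722 m·K/W
ΣR = 9.197×10^-5 + 0.8369 + 0.09722 = 0.9342 m·K/W
Q' = ΔT/ΣR = (262 °C − 30.9 °C)/0.9342 = 247 W/m

Q' = 247 W/m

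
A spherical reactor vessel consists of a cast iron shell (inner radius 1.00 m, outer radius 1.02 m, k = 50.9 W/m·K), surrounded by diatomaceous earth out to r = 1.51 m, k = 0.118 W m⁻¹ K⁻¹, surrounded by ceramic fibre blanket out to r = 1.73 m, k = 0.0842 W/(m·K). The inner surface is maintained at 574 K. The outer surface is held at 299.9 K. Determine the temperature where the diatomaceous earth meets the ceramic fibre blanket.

Treat each layer as a resistance in series:
  R_cast iron = (1/1.00 − 1/1.02)/(4πk) = 0.01961/(4π·50.9) = 3.066×10^-5 K/W
  R_diatomaceous earth = (1/1.02 − 1/1.51)/(4πk) = 0.3181/(4π·0.118) = 0.2145 K/W
  R_ceramic fibre blanket = (1/1.51 − 1/1.73)/(4πk) = 0.08422/(4π·0.0842) = 0.07959 K/W
ΣR = 3.066×10^-5 + 0.2145 + 0.07959 = 0.2941 K/W
Q = ΔT/ΣR = (574 K − 299.9 K)/0.2941 = 932.0 W
From the inner boundary to the diatomaceous earth/ceramic fibre blanket interface, ΣR_partial = 0.2145 K/W.
T_interface = T_in − Q·ΣR_partial = 574 K − (932.0)(0.2145) = 374 K

T = 374 K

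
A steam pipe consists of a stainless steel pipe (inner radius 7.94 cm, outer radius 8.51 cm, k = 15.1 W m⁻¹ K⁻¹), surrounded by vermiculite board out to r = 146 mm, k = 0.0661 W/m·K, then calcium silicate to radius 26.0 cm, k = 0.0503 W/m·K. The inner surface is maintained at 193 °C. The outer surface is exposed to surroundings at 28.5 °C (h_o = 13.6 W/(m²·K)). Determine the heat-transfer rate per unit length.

Q' = 51.9 W/m

Series thermal resistances, inner to outer:
  R'_stainless steel = ln(0.0851/0.0794)/(2πk) = 0.06933/(2π·15.1) = 7.307×10^-4 m·K/W
  R'_vermiculite board = ln(0.146/0.0851)/(2πk) = 0.5398/(2π·0.0661) = 1.300 m·K/W
  R'_calcium silicate = ln(0.260/0.146)/(2πk) = 0.5771/(2π·0.0503) = 1.826 m·K/W
  R'_conv,out = 1/(2πr h) = 1/(2π·0.260·13.6) = 0.04501 m·K/W
ΣR = 7.307×10^-4 + 1.300 + 1.826 + 0.04501 = 3.172 m·K/W
Q' = ΔT/ΣR = (193 °C − 28.5 °C)/3.172 = 51.9 W/m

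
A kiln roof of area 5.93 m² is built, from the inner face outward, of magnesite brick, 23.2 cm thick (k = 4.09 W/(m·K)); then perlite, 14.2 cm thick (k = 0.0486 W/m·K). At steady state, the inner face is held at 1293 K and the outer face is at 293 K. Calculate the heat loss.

Treat each layer as a resistance in series:
  R_magnesite brick = L/(kA) = 0.232/(4.09·5.93) = 0.009566 K/W
  R_perlite = L/(kA) = 0.142/(0.0486·5.93) = 0.4927 K/W
ΣR = 0.009566 + 0.4927 = 0.5023 K/W
Q = ΔT/ΣR = (1293 K − 293 K)/0.5023 = 1990 W

Q = 1990 W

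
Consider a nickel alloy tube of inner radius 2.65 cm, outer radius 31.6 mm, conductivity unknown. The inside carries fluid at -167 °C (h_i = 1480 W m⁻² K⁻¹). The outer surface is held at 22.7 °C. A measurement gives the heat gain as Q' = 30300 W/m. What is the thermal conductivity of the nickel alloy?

k = 12.7 W/m·K

ΣR = ΔT/Q' = |-167 − 22.7|/30300 = 0.006261 m·K/W
Known resistances:
  R'_conv,in = 1/(2πr h) = 1/(2π·0.0265·1480) = 0.004058 m·K/W
R_nickel alloy = ΣR − ΣR_known = 0.006261 − 0.004058 = 0.002203 m·K/W
ln(r₂/r₁)/(2πk) = 0.002203 ⇒ k = 0.1760/(2π·0.002203) = 12.7 W/m·K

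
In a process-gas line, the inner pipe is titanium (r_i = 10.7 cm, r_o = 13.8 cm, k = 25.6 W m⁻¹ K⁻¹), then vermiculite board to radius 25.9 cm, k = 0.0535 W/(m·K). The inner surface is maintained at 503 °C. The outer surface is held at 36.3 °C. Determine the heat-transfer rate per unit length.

Resistance network (inner→outer):
  R'_titanium = ln(0.138/0.107)/(2πk) = 0.2544/(2π·25.6) = 0.001582 m·K/W
  R'_vermiculite board = ln(0.259/0.138)/(2πk) = 0.6296/(2π·0.0535) = 1.873 m·K/W
ΣR = 0.001582 + 1.873 = 1.875 m·K/W
Q' = ΔT/ΣR = (503 °C − 36.3 °C)/1.875 = 249 W/m

Q' = 249 W/m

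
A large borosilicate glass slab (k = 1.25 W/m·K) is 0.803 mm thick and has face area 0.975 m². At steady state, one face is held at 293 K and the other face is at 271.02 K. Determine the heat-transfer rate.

Q = 33.4 kW

Q = kA·ΔT/L = 1.25 × 0.975 × |293 K − 271.02 K| / 8.03×10^-4 = 33400 W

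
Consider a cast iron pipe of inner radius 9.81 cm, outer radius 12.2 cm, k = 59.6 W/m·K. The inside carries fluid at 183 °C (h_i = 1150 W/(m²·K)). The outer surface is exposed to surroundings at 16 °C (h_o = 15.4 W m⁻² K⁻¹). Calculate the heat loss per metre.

Q' = 1930 W/m

Treat each layer as a resistance in series:
  R'_conv,in = 1/(2πr h) = 1/(2π·0.0981·1150) = 0.001411 m·K/W
  R'_cast iron = ln(0.122/0.0981)/(2πk) = 0.2180/(2π·59.6) = 5.822×10^-4 m·K/W
  R'_conv,out = 1/(2πr h) = 1/(2π·0.122·15.4) = 0.08471 m·K/W
ΣR = 0.001411 + 5.822×10^-4 + 0.08471 = 0.08670 m·K/W
Q' = ΔT/ΣR = (183 °C − 16 °C)/0.08670 = 1930 W/m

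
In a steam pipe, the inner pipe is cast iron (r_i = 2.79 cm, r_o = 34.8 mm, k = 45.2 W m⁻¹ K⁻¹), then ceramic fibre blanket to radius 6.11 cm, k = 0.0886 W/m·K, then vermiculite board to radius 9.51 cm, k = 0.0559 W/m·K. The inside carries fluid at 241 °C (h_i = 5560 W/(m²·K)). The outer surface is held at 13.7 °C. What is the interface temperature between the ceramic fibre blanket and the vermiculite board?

Treat each layer as a resistance in series:
  R'_conv,in = 1/(2πr h) = 1/(2π·0.0279·5560) = 0.001026 m·K/W
  R'_cast iron = ln(0.0348/0.0279)/(2πk) = 0.2210/(2π·45.2) = 7.781×10^-4 m·K/W
  R'_ceramic fibre blanket = ln(0.0611/0.0348)/(2πk) = 0.5629/(2π·0.0886) = 1.011 m·K/W
  R'_vermiculite board = ln(0.0951/0.0611)/(2πk) = 0.4424/(2π·0.0559) = 1.260 m·K/W
ΣR = 0.001026 + 7.781×10^-4 + 1.011 + 1.260 = 2.273 m·K/W
Q' = ΔT/ΣR = (241 °C − 13.7 °C)/2.273 = 100.0 W/m
From the inner boundary to the ceramic fibre blanket/vermiculite board interface, ΣR_partial = 1.013 m·K/W.
T_interface = T_in − Q'·ΣR_partial = 241 °C − (100.0)(1.013) = 140 °C

T = 140 °C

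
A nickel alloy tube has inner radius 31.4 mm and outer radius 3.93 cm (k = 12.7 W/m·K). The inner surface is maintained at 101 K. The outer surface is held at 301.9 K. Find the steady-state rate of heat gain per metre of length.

Q' = 2πk·ΔT/ln(r₂/r₁) = 2π × 12.7 × 200.9 / ln(0.0393/0.0314) = 71400 W/m

Q' = 71400 W/m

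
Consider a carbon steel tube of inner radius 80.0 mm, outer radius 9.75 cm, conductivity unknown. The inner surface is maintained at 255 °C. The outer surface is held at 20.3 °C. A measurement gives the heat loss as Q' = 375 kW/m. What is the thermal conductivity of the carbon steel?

k = 50.3 W/m·K

ΣR = ΔT/Q' = |255 − 20.3|/3.75×10^5 = 6.259×10^-4 m·K/W
ln(r₂/r₁)/(2πk) = 6.259×10^-4 ⇒ k = 0.1978/(2π·6.259×10^-4) = 50.3 W/m·K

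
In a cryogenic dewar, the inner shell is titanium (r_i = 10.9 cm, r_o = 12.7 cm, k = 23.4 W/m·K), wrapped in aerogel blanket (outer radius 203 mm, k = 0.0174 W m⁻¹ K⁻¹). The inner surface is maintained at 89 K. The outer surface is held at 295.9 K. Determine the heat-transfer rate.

Q = 15.3 W

Treat each layer as a resistance in series:
  R_titanium = (1/0.109 − 1/0.127)/(4πk) = 1.300/(4π·23.4) = 0.004422 K/W
  R_aerogel blanket = (1/0.127 − 1/0.203)/(4πk) = 2.948/(4π·0.0174) = 13.48 K/W
ΣR = 0.004422 + 13.48 = 13.48 K/W
Q = ΔT/ΣR = (89 K − 295.9 K)/13.48 = -15.3 W
(Negative Q ⇒ heat flows inward; heat gain = 15.3 W.)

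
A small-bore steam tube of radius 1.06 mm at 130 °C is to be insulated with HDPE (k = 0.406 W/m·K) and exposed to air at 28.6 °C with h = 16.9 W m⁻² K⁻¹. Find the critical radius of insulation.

r_cr = 2.40 cm

For a cylinder, r_cr = k_ins/h = 0.406/16.9 = 0.0240 m = 2.40 cm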